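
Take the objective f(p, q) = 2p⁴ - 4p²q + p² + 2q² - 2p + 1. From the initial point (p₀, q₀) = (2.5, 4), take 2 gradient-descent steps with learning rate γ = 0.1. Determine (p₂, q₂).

∇f = (8p³ - 8pq + 2p - 2, -4p² + 4q)
Step 1: at (2.5, 4), ∇f = (48, -9) → (2.5, 4) − 0.1·(48, -9) = (-2.3, 4.9)
Step 2: at (-2.3, 4.9), ∇f = (-13.776, -1.56) → (-2.3, 4.9) − 0.1·(-13.776, -1.56) = (-0.9224, 5.056)

(-0.9224, 5.056)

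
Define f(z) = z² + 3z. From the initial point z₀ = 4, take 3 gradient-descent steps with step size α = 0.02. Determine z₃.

3.366048

f′(z) = 2z + 3
z₁ = 4 − 0.02·11 = 3.78
z₂ = 3.78 − 0.02·10.56 = 3.5688
z₃ = 3.5688 − 0.02·10.1376 = 3.366048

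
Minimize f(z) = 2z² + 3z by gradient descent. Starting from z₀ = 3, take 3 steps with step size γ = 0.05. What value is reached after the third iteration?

1.17

f′(z) = 4z + 3
z₁ = 3 − 0.05·15 = 2.25
z₂ = 2.25 − 0.05·12 = 1.65
z₃ = 1.65 − 0.05·9.6 = 1.17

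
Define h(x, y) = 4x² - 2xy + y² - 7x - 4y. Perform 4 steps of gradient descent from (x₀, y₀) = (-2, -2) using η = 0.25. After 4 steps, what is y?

3.6875

∇h = (8x - 2y - 7, -2x + 2y - 4)
Step 1: at (-2, -2), ∇h = (-19, -4) → (-2, -2) − 0.25·(-19, -4) = (2.75, -1)
Step 2: at (2.75, -1), ∇h = (17, -11.5) → (2.75, -1) − 0.25·(17, -11.5) = (-1.5, 1.875)
Step 3: at (-1.5, 1.875), ∇h = (-22.75, 2.75) → (-1.5, 1.875) − 0.25·(-22.75, 2.75) = (4.1875, 1.1875)
Step 4: at (4.1875, 1.1875), ∇h = (24.125, -10) → (4.1875, 1.1875) − 0.25·(24.125, -10) = (-1.84375, 3.6875)
y = 3.6875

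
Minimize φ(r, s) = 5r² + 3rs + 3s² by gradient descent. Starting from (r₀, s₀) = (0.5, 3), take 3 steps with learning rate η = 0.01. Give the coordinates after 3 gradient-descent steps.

(0.137088, 2.4611505)

∇φ = (10r + 3s, 3r + 6s)
(r₁, s₁) = (0.5, 3) − 0.01·(14, 19.5) = (0.36, 2.805)
(r₂, s₂) = (0.36, 2.805) − 0.01·(12.015, 17.91) = (0.23985, 2.6259)
(r₃, s₃) = (0.23985, 2.6259) − 0.01·(10.2762, 16.47495) = (0.137088, 2.4611505)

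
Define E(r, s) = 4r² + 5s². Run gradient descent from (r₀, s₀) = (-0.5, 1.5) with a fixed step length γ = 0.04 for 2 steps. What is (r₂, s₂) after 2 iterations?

∇E = (8r, 10s)
Step 1: at (-0.5, 1.5), ∇E = (-4, 15) → (-0.5, 1.5) − 0.04·(-4, 15) = (-0.34, 0.9)
Step 2: at (-0.34, 0.9), ∇E = (-2.72, 9) → (-0.34, 0.9) − 0.04·(-2.72, 9) = (-0.2312, 0.54)

(-0.2312, 0.54)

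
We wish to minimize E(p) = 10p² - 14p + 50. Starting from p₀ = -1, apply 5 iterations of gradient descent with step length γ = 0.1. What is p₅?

E′(p) = 20p - 14
p₁ = -1 − 0.1·(-34) = 2.4
p₂ = 2.4 − 0.1·34 = -1
p₃ = -1 − 0.1·(-34) = 2.4
p₄ = 2.4 − 0.1·34 = -1
p₅ = -1 − 0.1·(-34) = 2.4

2.4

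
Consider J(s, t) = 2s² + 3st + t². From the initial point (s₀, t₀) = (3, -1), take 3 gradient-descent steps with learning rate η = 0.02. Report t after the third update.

∇J = (4s + 3t, 3s + 2t)
(s₁, t₁) = (3, -1) − 0.02·(9, 7) = (2.82, -1.14)
(s₂, t₂) = (2.82, -1.14) − 0.02·(7.86, 6.18) = (2.6628, -1.2636)
(s₃, t₃) = (2.6628, -1.2636) − 0.02·(6.8604, 5.4612) = (2.525592, -1.372824)
t = -1.372824

-1.372824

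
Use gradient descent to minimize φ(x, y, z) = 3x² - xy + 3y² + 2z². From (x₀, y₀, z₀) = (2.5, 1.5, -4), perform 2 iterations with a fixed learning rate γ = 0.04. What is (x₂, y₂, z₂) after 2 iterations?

∇φ = (6x - y, -x + 6y, 4z)
(x₁, y₁, z₁) = (2.5, 1.5, -4) − 0.04·(13.5, 6.5, -16) = (1.96, 1.24, -3.36)
(x₂, y₂, z₂) = (1.96, 1.24, -3.36) − 0.04·(10.52, 5.48, -13.44) = (1.5392, 1.0208, -2.8224)

(1.5392, 1.0208, -2.8224)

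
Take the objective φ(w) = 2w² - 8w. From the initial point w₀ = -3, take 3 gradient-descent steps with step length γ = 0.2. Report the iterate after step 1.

1

φ′(w) = 4w - 8
Step 1: φ′(-3) = -20; w₁ = -3 − 0.2·(-20) = 1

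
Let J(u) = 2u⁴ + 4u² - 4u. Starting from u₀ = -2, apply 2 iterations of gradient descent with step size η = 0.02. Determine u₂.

J′(u) = 8u³ + 8u - 4
u₁ = -2 − 0.02·(-84) = -0.32
u₂ = -0.32 − 0.02·(-6.822144) = -0.18355712

-0.18355712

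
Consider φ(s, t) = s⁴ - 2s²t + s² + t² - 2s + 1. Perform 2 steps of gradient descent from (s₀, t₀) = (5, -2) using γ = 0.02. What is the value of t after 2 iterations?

∇φ = (4s³ - 4st + 2s - 2, -2s² + 2t)
(s₁, t₁) = (5, -2) − 0.02·(548, -54) = (-5.96, -0.92)
(s₂, t₂) = (-5.96, -0.92) − 0.02·(-882.687744, -72.8832) = (11.69375488, 0.537664)
t = 0.537664

0.537664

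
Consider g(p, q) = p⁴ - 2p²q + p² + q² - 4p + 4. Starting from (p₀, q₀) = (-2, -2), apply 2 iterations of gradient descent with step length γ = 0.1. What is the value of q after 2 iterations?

∇g = (4p³ - 4pq + 2p - 4, -2p² + 2q)
Step 1: at (-2, -2), ∇g = (-56, -12) → (-2, -2) − 0.1·(-56, -12) = (3.6, -0.8)
Step 2: at (3.6, -0.8), ∇g = (201.344, -27.52) → (3.6, -0.8) − 0.1·(201.344, -27.52) = (-16.5344, 1.952)
q = 1.952

1.952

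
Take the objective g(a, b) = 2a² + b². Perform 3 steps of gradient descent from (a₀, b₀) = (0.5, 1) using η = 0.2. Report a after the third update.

0.004

∇g = (4a, 2b)
(a₁, b₁) = (0.5, 1) − 0.2·(2, 2) = (0.1, 0.6)
(a₂, b₂) = (0.1, 0.6) − 0.2·(0.4, 1.2) = (0.02, 0.36)
(a₃, b₃) = (0.02, 0.36) − 0.2·(0.08, 0.72) = (0.004, 0.216)
a = 0.004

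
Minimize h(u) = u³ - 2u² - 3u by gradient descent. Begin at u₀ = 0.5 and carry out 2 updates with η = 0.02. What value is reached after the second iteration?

h′(u) = 3u² - 4u - 3
u₁ = 0.5 − 0.02·(-4.25) = 0.585
u₂ = 0.585 − 0.02·(-4.313325) = 0.6712665

0.6712665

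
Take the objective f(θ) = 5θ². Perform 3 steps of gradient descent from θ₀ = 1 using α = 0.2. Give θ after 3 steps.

f′(θ) = 10θ
θ₁ = 1 − 0.2·10 = -1
θ₂ = -1 − 0.2·(-10) = 1
θ₃ = 1 − 0.2·10 = -1

-1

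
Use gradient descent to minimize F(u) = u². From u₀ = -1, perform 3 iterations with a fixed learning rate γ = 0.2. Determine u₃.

F′(u) = 2u
Step 1: F′(-1) = -2; u₁ = -1 − 0.2·(-2) = -0.6
Step 2: F′(-0.6) = -1.2; u₂ = -0.6 − 0.2·(-1.2) = -0.36
Step 3: F′(-0.36) = -0.72; u₃ = -0.36 − 0.2·(-0.72) = -0.216

-0.216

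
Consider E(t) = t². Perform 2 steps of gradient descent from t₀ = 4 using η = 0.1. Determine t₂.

2.56

E′(t) = 2t
Step 1: E′(4) = 8; t₁ = 4 − 0.1·8 = 3.2
Step 2: E′(3.2) = 6.4; t₂ = 3.2 − 0.1·6.4 = 2.56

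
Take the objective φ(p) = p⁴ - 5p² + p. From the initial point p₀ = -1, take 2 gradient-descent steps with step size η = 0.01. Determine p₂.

-1.13799828

φ′(p) = 4p³ - 10p + 1
p₁ = -1 − 0.01·7 = -1.07
p₂ = -1.07 − 0.01·6.799828 = -1.13799828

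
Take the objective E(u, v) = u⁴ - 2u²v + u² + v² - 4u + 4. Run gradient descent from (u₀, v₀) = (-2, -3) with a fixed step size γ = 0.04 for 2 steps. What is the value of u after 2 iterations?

0.42847744

∇E = (4u³ - 4uv + 2u - 4, -2u² + 2v)
(u₁, v₁) = (-2, -3) − 0.04·(-64, -14) = (0.56, -2.44)
(u₂, v₂) = (0.56, -2.44) − 0.04·(3.288064, -5.5072) = (0.42847744, -2.219712)
u = 0.42847744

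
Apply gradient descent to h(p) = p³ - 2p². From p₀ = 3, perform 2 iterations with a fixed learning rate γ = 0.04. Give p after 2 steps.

2.0928

h′(p) = 3p² - 4p
p₁ = 3 − 0.04·15 = 2.4
p₂ = 2.4 − 0.04·7.68 = 2.0928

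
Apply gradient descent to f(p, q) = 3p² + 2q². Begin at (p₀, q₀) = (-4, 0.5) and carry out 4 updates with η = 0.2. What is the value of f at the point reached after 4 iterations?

0.00012416

∇f = (6p, 4q)
Step 1: at (-4, 0.5), ∇f = (-24, 2) → (-4, 0.5) − 0.2·(-24, 2) = (0.8, 0.1)
Step 2: at (0.8, 0.1), ∇f = (4.8, 0.4) → (0.8, 0.1) − 0.2·(4.8, 0.4) = (-0.16, 0.02)
Step 3: at (-0.16, 0.02), ∇f = (-0.96, 0.08) → (-0.16, 0.02) − 0.2·(-0.96, 0.08) = (0.032, 0.004)
Step 4: at (0.032, 0.004), ∇f = (0.192, 0.016) → (0.032, 0.004) − 0.2·(0.192, 0.016) = (-0.0064, 0.0008)
f(-0.0064, 0.0008) = 0.00012416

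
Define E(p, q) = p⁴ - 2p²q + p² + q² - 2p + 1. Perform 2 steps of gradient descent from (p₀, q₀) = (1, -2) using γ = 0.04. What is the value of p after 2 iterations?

0.38947072

∇E = (4p³ - 4pq + 2p - 2, -2p² + 2q)
(p₁, q₁) = (1, -2) − 0.04·(12, -6) = (0.52, -1.76)
(p₂, q₂) = (0.52, -1.76) − 0.04·(3.263232, -4.0608) = (0.38947072, -1.597568)
p = 0.38947072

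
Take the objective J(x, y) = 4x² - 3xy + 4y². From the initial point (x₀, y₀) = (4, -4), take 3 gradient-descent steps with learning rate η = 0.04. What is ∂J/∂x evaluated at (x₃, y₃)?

7.727104

∇J = (8x - 3y, -3x + 8y)
(x₁, y₁) = (4, -4) − 0.04·(44, -44) = (2.24, -2.24)
(x₂, y₂) = (2.24, -2.24) − 0.04·(24.64, -24.64) = (1.2544, -1.2544)
(x₃, y₃) = (1.2544, -1.2544) − 0.04·(13.7984, -13.7984) = (0.702464, -0.702464)
∂J/∂x at (0.702464, -0.702464) = 7.727104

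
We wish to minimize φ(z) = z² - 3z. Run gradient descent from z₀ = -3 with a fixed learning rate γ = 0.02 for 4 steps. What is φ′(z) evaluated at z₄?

-7.64411904

φ′(z) = 2z - 3
Step 1: φ′(-3) = -9; z₁ = -3 − 0.02·(-9) = -2.82
Step 2: φ′(-2.82) = -8.64; z₂ = -2.82 − 0.02·(-8.64) = -2.6472
Step 3: φ′(-2.6472) = -8.2944; z₃ = -2.6472 − 0.02·(-8.2944) = -2.481312
Step 4: φ′(-2.481312) = -7.962624; z₄ = -2.481312 − 0.02·(-7.962624) = -2.32205952
φ′(z) at (-2.32205952) = -7.64411904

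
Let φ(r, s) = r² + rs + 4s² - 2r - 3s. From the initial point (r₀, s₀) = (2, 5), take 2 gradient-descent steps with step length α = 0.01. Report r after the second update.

1.8653

∇φ = (2r + s - 2, r + 8s - 3)
Step 1: at (2, 5), ∇φ = (7, 39) → (2, 5) − 0.01·(7, 39) = (1.93, 4.61)
Step 2: at (1.93, 4.61), ∇φ = (6.47, 35.81) → (1.93, 4.61) − 0.01·(6.47, 35.81) = (1.8653, 4.2519)
r = 1.8653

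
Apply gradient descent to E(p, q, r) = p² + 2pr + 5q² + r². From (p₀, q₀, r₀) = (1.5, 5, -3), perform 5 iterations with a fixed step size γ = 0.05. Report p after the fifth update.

∇E = (2p + 2r, 10q, 2p + 2r)
Step 1: at (1.5, 5, -3), ∇E = (-3, 50, -3) → (1.5, 5, -3) − 0.05·(-3, 50, -3) = (1.65, 2.5, -2.85)
Step 2: at (1.65, 2.5, -2.85), ∇E = (-2.4, 25, -2.4) → (1.65, 2.5, -2.85) − 0.05·(-2.4, 25, -2.4) = (1.77, 1.25, -2.73)
Step 3: at (1.77, 1.25, -2.73), ∇E = (-1.92, 12.5, -1.92) → (1.77, 1.25, -2.73) − 0.05·(-1.92, 12.5, -1.92) = (1.866, 0.625, -2.634)
Step 4: at (1.866, 0.625, -2.634), ∇E = (-1.536, 6.25, -1.536) → (1.866, 0.625, -2.634) − 0.05·(-1.536, 6.25, -1.536) = (1.9428, 0.3125, -2.5572)
Step 5: at (1.9428, 0.3125, -2.5572), ∇E = (-1.2288, 3.125, -1.2288) → (1.9428, 0.3125, -2.5572) − 0.05·(-1.2288, 3.125, -1.2288) = (2.00424, 0.15625, -2.49576)
p = 2.00424

2.00424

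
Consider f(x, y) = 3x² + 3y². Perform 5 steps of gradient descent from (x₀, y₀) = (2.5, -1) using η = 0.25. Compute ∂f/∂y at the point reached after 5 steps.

∇f = (6x, 6y)
(x₁, y₁) = (2.5, -1) − 0.25·(15, -6) = (-1.25, 0.5)
(x₂, y₂) = (-1.25, 0.5) − 0.25·(-7.5, 3) = (0.625, -0.25)
(x₃, y₃) = (0.625, -0.25) − 0.25·(3.75, -1.5) = (-0.3125, 0.125)
(x₄, y₄) = (-0.3125, 0.125) − 0.25·(-1.875, 0.75) = (0.15625, -0.0625)
(x₅, y₅) = (0.15625, -0.0625) − 0.25·(0.9375, -0.375) = (-0.078125, 0.03125)
∂f/∂y at (-0.078125, 0.03125) = 0.1875

0.1875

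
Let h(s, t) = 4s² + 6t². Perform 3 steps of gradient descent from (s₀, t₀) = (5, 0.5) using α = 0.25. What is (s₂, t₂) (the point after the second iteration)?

(5, 2)

∇h = (8s, 12t)
(s₁, t₁) = (5, 0.5) − 0.25·(40, 6) = (-5, -1)
(s₂, t₂) = (-5, -1) − 0.25·(-40, -12) = (5, 2)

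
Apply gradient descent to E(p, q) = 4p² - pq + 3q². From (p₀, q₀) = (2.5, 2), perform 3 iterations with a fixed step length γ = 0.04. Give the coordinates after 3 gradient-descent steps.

(0.919232, 1.040832)

∇E = (8p - q, -p + 6q)
Step 1: at (2.5, 2), ∇E = (18, 9.5) → (2.5, 2) − 0.04·(18, 9.5) = (1.78, 1.62)
Step 2: at (1.78, 1.62), ∇E = (12.62, 7.94) → (1.78, 1.62) − 0.04·(12.62, 7.94) = (1.2752, 1.3024)
Step 3: at (1.2752, 1.3024), ∇E = (8.8992, 6.5392) → (1.2752, 1.3024) − 0.04·(8.8992, 6.5392) = (0.919232, 1.040832)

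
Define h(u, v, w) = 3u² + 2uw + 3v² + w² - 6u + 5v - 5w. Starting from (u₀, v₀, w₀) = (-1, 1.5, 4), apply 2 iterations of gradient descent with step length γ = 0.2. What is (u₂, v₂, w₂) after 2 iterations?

∇h = (6u + 2w - 6, 6v + 5, 2u + 2w - 5)
(u₁, v₁, w₁) = (-1, 1.5, 4) − 0.2·(-4, 14, 1) = (-0.2, -1.3, 3.8)
(u₂, v₂, w₂) = (-0.2, -1.3, 3.8) − 0.2·(0.4, -2.8, 2.2) = (-0.28, -0.74, 3.36)

(-0.28, -0.74, 3.36)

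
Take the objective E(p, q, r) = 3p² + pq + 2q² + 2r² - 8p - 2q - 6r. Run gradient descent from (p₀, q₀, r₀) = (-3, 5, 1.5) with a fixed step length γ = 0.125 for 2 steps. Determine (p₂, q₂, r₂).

∇E = (6p + q - 8, p + 4q - 2, 4r - 6)
Step 1: at (-3, 5, 1.5), ∇E = (-21, 15, 0) → (-3, 5, 1.5) − 0.125·(-21, 15, 0) = (-0.375, 3.125, 1.5)
Step 2: at (-0.375, 3.125, 1.5), ∇E = (-7.125, 10.125, 0) → (-0.375, 3.125, 1.5) − 0.125·(-7.125, 10.125, 0) = (0.515625, 1.859375, 1.5)

(0.515625, 1.859375, 1.5)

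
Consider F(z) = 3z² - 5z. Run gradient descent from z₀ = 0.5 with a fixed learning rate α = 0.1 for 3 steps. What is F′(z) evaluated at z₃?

-0.128

F′(z) = 6z - 5
Step 1: F′(0.5) = -2; z₁ = 0.5 − 0.1·(-2) = 0.7
Step 2: F′(0.7) = -0.8; z₂ = 0.7 − 0.1·(-0.8) = 0.78
Step 3: F′(0.78) = -0.32; z₃ = 0.78 − 0.1·(-0.32) = 0.812
F′(z) at (0.812) = -0.128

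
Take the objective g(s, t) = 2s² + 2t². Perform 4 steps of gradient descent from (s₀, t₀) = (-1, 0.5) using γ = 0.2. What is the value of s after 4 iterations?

∇g = (4s, 4t)
Step 1: at (-1, 0.5), ∇g = (-4, 2) → (-1, 0.5) − 0.2·(-4, 2) = (-0.2, 0.1)
Step 2: at (-0.2, 0.1), ∇g = (-0.8, 0.4) → (-0.2, 0.1) − 0.2·(-0.8, 0.4) = (-0.04, 0.02)
Step 3: at (-0.04, 0.02), ∇g = (-0.16, 0.08) → (-0.04, 0.02) − 0.2·(-0.16, 0.08) = (-0.008, 0.004)
Step 4: at (-0.008, 0.004), ∇g = (-0.032, 0.016) → (-0.008, 0.004) − 0.2·(-0.032, 0.016) = (-0.0016, 0.0008)
s = -0.0016

-0.0016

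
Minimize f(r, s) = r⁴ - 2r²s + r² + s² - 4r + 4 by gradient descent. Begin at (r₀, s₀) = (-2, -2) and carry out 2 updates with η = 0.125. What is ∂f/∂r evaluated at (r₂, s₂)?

-841304.25

∇f = (4r³ - 4rs + 2r - 4, -2r² + 2s)
(r₁, s₁) = (-2, -2) − 0.125·(-56, -12) = (5, -0.5)
(r₂, s₂) = (5, -0.5) − 0.125·(516, -51) = (-59.5, 5.875)
∂f/∂r at (-59.5, 5.875) = -841304.25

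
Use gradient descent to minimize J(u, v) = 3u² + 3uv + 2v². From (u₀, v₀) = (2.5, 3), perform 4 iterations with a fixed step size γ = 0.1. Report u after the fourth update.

-0.24875

∇J = (6u + 3v, 3u + 4v)
(u₁, v₁) = (2.5, 3) − 0.1·(24, 19.5) = (0.1, 1.05)
(u₂, v₂) = (0.1, 1.05) − 0.1·(3.75, 4.5) = (-0.275, 0.6)
(u₃, v₃) = (-0.275, 0.6) − 0.1·(0.15, 1.575) = (-0.29, 0.4425)
(u₄, v₄) = (-0.29, 0.4425) − 0.1·(-0.4125, 0.9) = (-0.24875, 0.3525)
u = -0.24875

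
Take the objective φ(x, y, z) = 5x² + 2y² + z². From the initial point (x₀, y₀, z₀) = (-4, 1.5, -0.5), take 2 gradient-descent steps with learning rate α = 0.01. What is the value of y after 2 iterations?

1.3824

∇φ = (10x, 4y, 2z)
(x₁, y₁, z₁) = (-4, 1.5, -0.5) − 0.01·(-40, 6, -1) = (-3.6, 1.44, -0.49)
(x₂, y₂, z₂) = (-3.6, 1.44, -0.49) − 0.01·(-36, 5.76, -0.98) = (-3.24, 1.3824, -0.4802)
y = 1.3824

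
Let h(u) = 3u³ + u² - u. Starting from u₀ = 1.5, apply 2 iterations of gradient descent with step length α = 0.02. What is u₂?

0.8324555

h′(u) = 9u² + 2u - 1
u₁ = 1.5 − 0.02·22.25 = 1.055
u₂ = 1.055 − 0.02·11.127225 = 0.8324555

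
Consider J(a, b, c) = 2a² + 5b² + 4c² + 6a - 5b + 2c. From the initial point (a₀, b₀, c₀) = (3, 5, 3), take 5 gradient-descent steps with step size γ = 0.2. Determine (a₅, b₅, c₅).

∇J = (4a + 6, 10b - 5, 8c + 2)
Step 1: at (3, 5, 3), ∇J = (18, 45, 26) → (3, 5, 3) − 0.2·(18, 45, 26) = (-0.6, -4, -2.2)
Step 2: at (-0.6, -4, -2.2), ∇J = (3.6, -45, -15.6) → (-0.6, -4, -2.2) − 0.2·(3.6, -45, -15.6) = (-1.32, 5, 0.92)
Step 3: at (-1.32, 5, 0.92), ∇J = (0.72, 45, 9.36) → (-1.32, 5, 0.92) − 0.2·(0.72, 45, 9.36) = (-1.464, -4, -0.952)
Step 4: at (-1.464, -4, -0.952), ∇J = (0.144, -45, -5.616) → (-1.464, -4, -0.952) − 0.2·(0.144, -45, -5.616) = (-1.4928, 5, 0.1712)
Step 5: at (-1.4928, 5, 0.1712), ∇J = (0.0288, 45, 3.3696) → (-1.4928, 5, 0.1712) − 0.2·(0.0288, 45, 3.3696) = (-1.49856, -4, -0.50272)

(-1.49856, -4, -0.50272)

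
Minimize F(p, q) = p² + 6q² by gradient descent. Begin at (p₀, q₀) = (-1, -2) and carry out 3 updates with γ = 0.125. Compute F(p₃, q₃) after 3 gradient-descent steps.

0.552978515625

∇F = (2p, 12q)
Step 1: at (-1, -2), ∇F = (-2, -24) → (-1, -2) − 0.125·(-2, -24) = (-0.75, 1)
Step 2: at (-0.75, 1), ∇F = (-1.5, 12) → (-0.75, 1) − 0.125·(-1.5, 12) = (-0.5625, -0.5)
Step 3: at (-0.5625, -0.5), ∇F = (-1.125, -6) → (-0.5625, -0.5) − 0.125·(-1.125, -6) = (-0.421875, 0.25)
F(-0.421875, 0.25) = 0.552978515625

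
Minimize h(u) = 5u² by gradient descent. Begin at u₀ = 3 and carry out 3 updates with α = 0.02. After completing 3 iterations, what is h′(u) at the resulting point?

15.36

h′(u) = 10u
Step 1: h′(3) = 30; u₁ = 3 − 0.02·30 = 2.4
Step 2: h′(2.4) = 24; u₂ = 2.4 − 0.02·24 = 1.92
Step 3: h′(1.92) = 19.2; u₃ = 1.92 − 0.02·19.2 = 1.536
h′(u) at (1.536) = 15.36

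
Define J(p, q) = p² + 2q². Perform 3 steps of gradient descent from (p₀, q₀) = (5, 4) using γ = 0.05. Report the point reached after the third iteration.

∇J = (2p, 4q)
(p₁, q₁) = (5, 4) − 0.05·(10, 16) = (4.5, 3.2)
(p₂, q₂) = (4.5, 3.2) − 0.05·(9, 12.8) = (4.05, 2.56)
(p₃, q₃) = (4.05, 2.56) − 0.05·(8.1, 10.24) = (3.645, 2.048)

(3.645, 2.048)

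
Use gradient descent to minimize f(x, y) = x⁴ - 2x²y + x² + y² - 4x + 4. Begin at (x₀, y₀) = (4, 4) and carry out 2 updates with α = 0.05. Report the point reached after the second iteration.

(27.9704, 8.044)

∇f = (4x³ - 4xy + 2x - 4, -2x² + 2y)
(x₁, y₁) = (4, 4) − 0.05·(196, -24) = (-5.8, 5.2)
(x₂, y₂) = (-5.8, 5.2) − 0.05·(-675.408, -56.88) = (27.9704, 8.044)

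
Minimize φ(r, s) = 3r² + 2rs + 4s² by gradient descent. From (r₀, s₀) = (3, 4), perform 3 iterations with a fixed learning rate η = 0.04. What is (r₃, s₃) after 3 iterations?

(0.858944, 0.936832)

∇φ = (6r + 2s, 2r + 8s)
Step 1: at (3, 4), ∇φ = (26, 38) → (3, 4) − 0.04·(26, 38) = (1.96, 2.48)
Step 2: at (1.96, 2.48), ∇φ = (16.72, 23.76) → (1.96, 2.48) − 0.04·(16.72, 23.76) = (1.2912, 1.5296)
Step 3: at (1.2912, 1.5296), ∇φ = (10.8064, 14.8192) → (1.2912, 1.5296) − 0.04·(10.8064, 14.8192) = (0.858944, 0.936832)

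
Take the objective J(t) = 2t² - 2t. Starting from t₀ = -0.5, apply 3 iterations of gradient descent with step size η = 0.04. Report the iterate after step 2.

-0.2056

J′(t) = 4t - 2
t₁ = -0.5 − 0.04·(-4) = -0.34
t₂ = -0.34 − 0.04·(-3.36) = -0.2056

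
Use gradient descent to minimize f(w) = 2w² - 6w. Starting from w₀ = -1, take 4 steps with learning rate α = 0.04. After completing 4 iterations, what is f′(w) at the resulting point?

-4.9787136

f′(w) = 4w - 6
w₁ = -1 − 0.04·(-10) = -0.6
w₂ = -0.6 − 0.04·(-8.4) = -0.264
w₃ = -0.264 − 0.04·(-7.056) = 0.01824
w₄ = 0.01824 − 0.04·(-5.92704) = 0.2553216
f′(w) at (0.2553216) = -4.9787136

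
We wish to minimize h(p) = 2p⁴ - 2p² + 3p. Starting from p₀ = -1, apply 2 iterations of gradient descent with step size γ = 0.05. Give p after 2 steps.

h′(p) = 8p³ - 4p + 3
p₁ = -1 − 0.05·(-1) = -0.95
p₂ = -0.95 − 0.05·(-0.059) = -0.94705

-0.94705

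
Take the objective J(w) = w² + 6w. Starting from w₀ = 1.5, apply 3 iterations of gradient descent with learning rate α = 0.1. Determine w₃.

-0.696

J′(w) = 2w + 6
w₁ = 1.5 − 0.1·9 = 0.6
w₂ = 0.6 − 0.1·7.2 = -0.12
w₃ = -0.12 − 0.1·5.76 = -0.696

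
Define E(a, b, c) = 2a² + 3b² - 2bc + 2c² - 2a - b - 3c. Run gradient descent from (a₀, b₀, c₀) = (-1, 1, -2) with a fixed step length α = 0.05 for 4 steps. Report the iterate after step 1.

(-0.7, 0.55, -1.35)

∇E = (4a - 2, 6b - 2c - 1, -2b + 4c - 3)
Step 1: at (-1, 1, -2), ∇E = (-6, 9, -13) → (-1, 1, -2) − 0.05·(-6, 9, -13) = (-0.7, 0.55, -1.35)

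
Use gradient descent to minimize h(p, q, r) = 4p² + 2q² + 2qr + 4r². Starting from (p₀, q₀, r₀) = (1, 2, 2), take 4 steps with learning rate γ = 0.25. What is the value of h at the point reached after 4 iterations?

139.875

∇h = (8p, 4q + 2r, 2q + 8r)
(p₁, q₁, r₁) = (1, 2, 2) − 0.25·(8, 12, 20) = (-1, -1, -3)
(p₂, q₂, r₂) = (-1, -1, -3) − 0.25·(-8, -10, -26) = (1, 1.5, 3.5)
(p₃, q₃, r₃) = (1, 1.5, 3.5) − 0.25·(8, 13, 31) = (-1, -1.75, -4.25)
(p₄, q₄, r₄) = (-1, -1.75, -4.25) − 0.25·(-8, -15.5, -37.5) = (1, 2.125, 5.125)
h(1, 2.125, 5.125) = 139.875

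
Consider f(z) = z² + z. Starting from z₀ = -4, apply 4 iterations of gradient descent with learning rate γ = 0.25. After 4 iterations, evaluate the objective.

-0.2021484375

f′(z) = 2z + 1
z₁ = -4 − 0.25·(-7) = -2.25
z₂ = -2.25 − 0.25·(-3.5) = -1.375
z₃ = -1.375 − 0.25·(-1.75) = -0.9375
z₄ = -0.9375 − 0.25·(-0.875) = -0.71875
f(-0.71875) = -0.2021484375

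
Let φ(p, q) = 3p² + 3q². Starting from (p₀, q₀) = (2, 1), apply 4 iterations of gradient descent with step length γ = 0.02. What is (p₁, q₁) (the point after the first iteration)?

(1.76, 0.88)

∇φ = (6p, 6q)
Step 1: at (2, 1), ∇φ = (12, 6) → (2, 1) − 0.02·(12, 6) = (1.76, 0.88)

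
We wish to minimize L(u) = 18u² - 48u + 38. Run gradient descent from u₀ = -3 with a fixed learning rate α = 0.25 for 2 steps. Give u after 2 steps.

L′(u) = 36u - 48
u₁ = -3 − 0.25·(-156) = 36
u₂ = 36 − 0.25·1248 = -276

-276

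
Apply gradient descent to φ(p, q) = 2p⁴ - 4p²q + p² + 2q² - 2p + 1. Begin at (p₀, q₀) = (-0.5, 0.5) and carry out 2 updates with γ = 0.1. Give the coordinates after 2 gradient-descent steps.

(-0.1144, 0.276)

∇φ = (8p³ - 8pq + 2p - 2, -4p² + 4q)
Step 1: at (-0.5, 0.5), ∇φ = (-2, 1) → (-0.5, 0.5) − 0.1·(-2, 1) = (-0.3, 0.4)
Step 2: at (-0.3, 0.4), ∇φ = (-1.856, 1.24) → (-0.3, 0.4) − 0.1·(-1.856, 1.24) = (-0.1144, 0.276)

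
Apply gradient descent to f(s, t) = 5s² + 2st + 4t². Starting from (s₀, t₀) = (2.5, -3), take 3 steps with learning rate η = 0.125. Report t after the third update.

∇f = (10s + 2t, 2s + 8t)
Step 1: at (2.5, -3), ∇f = (19, -19) → (2.5, -3) − 0.125·(19, -19) = (0.125, -0.625)
Step 2: at (0.125, -0.625), ∇f = (0, -4.75) → (0.125, -0.625) − 0.125·(0, -4.75) = (0.125, -0.03125)
Step 3: at (0.125, -0.03125), ∇f = (1.1875, 0) → (0.125, -0.03125) − 0.125·(1.1875, 0) = (-0.0234375, -0.03125)
t = -0.03125

-0.03125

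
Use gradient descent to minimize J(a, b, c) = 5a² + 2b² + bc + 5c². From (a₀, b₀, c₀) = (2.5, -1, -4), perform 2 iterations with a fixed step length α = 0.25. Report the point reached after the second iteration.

∇J = (10a, 4b + c, b + 10c)
(a₁, b₁, c₁) = (2.5, -1, -4) − 0.25·(25, -8, -41) = (-3.75, 1, 6.25)
(a₂, b₂, c₂) = (-3.75, 1, 6.25) − 0.25·(-37.5, 10.25, 63.5) = (5.625, -1.5625, -9.625)

(5.625, -1.5625, -9.625)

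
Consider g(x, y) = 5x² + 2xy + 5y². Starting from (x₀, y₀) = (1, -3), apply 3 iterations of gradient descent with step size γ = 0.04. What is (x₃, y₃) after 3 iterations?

∇g = (10x + 2y, 2x + 10y)
Step 1: at (1, -3), ∇g = (4, -28) → (1, -3) − 0.04·(4, -28) = (0.84, -1.88)
Step 2: at (0.84, -1.88), ∇g = (4.64, -17.12) → (0.84, -1.88) − 0.04·(4.64, -17.12) = (0.6544, -1.1952)
Step 3: at (0.6544, -1.1952), ∇g = (4.1536, -10.6432) → (0.6544, -1.1952) − 0.04·(4.1536, -10.6432) = (0.488256, -0.769472)

(0.488256, -0.769472)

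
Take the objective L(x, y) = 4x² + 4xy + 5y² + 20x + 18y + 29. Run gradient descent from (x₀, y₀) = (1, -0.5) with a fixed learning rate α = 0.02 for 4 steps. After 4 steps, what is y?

∇L = (8x + 4y + 20, 4x + 10y + 18)
Step 1: at (1, -0.5), ∇L = (26, 17) → (1, -0.5) − 0.02·(26, 17) = (0.48, -0.84)
Step 2: at (0.48, -0.84), ∇L = (20.48, 11.52) → (0.48, -0.84) − 0.02·(20.48, 11.52) = (0.0704, -1.0704)
Step 3: at (0.0704, -1.0704), ∇L = (16.2816, 7.5776) → (0.0704, -1.0704) − 0.02·(16.2816, 7.5776) = (-0.255232, -1.221952)
Step 4: at (-0.255232, -1.221952), ∇L = (13.070336, 4.759552) → (-0.255232, -1.221952) − 0.02·(13.070336, 4.759552) = (-0.51663872, -1.31714304)
y = -1.31714304

-1.31714304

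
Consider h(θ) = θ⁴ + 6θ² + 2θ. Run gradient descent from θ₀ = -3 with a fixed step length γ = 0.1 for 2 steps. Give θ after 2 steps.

-564.4112

h′(θ) = 4θ³ + 12θ + 2
θ₁ = -3 − 0.1·(-142) = 11.2
θ₂ = 11.2 − 0.1·5756.112 = -564.4112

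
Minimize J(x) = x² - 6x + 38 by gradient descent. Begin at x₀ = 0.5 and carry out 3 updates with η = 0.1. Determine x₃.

1.72

J′(x) = 2x - 6
x₁ = 0.5 − 0.1·(-5) = 1
x₂ = 1 − 0.1·(-4) = 1.4
x₃ = 1.4 − 0.1·(-3.2) = 1.72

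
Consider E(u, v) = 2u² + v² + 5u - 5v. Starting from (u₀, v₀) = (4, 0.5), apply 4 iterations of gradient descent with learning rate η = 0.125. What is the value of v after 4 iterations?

∇E = (4u + 5, 2v - 5)
(u₁, v₁) = (4, 0.5) − 0.125·(21, -4) = (1.375, 1)
(u₂, v₂) = (1.375, 1) − 0.125·(10.5, -3) = (0.0625, 1.375)
(u₃, v₃) = (0.0625, 1.375) − 0.125·(5.25, -2.25) = (-0.59375, 1.65625)
(u₄, v₄) = (-0.59375, 1.65625) − 0.125·(2.625, -1.6875) = (-0.921875, 1.8671875)
v = 1.8671875

1.8671875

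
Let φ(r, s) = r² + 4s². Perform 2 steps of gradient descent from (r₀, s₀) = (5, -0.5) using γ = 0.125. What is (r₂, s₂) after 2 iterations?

∇φ = (2r, 8s)
Step 1: at (5, -0.5), ∇φ = (10, -4) → (5, -0.5) − 0.125·(10, -4) = (3.75, 0)
Step 2: at (3.75, 0), ∇φ = (7.5, 0) → (3.75, 0) − 0.125·(7.5, 0) = (2.8125, 0)

(2.8125, 0)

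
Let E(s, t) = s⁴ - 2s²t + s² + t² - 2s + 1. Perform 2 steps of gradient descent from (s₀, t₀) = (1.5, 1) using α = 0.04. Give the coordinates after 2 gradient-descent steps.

∇E = (4s³ - 4st + 2s - 2, -2s² + 2t)
Step 1: at (1.5, 1), ∇E = (8.5, -2.5) → (1.5, 1) − 0.04·(8.5, -2.5) = (1.16, 1.1)
Step 2: at (1.16, 1.1), ∇E = (1.459584, -0.4912) → (1.16, 1.1) − 0.04·(1.459584, -0.4912) = (1.10161664, 1.119648)

(1.10161664, 1.119648)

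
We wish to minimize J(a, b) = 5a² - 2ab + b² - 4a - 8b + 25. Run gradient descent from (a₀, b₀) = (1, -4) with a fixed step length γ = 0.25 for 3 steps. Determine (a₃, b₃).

(-6, 5)

∇J = (10a - 2b - 4, -2a + 2b - 8)
Step 1: at (1, -4), ∇J = (14, -18) → (1, -4) − 0.25·(14, -18) = (-2.5, 0.5)
Step 2: at (-2.5, 0.5), ∇J = (-30, -2) → (-2.5, 0.5) − 0.25·(-30, -2) = (5, 1)
Step 3: at (5, 1), ∇J = (44, -16) → (5, 1) − 0.25·(44, -16) = (-6, 5)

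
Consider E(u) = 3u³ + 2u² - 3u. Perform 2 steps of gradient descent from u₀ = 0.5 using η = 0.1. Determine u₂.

E′(u) = 9u² + 4u - 3
Step 1: E′(0.5) = 1.25; u₁ = 0.5 − 0.1·1.25 = 0.375
Step 2: E′(0.375) = -0.234375; u₂ = 0.375 − 0.1·(-0.234375) = 0.3984375

0.3984375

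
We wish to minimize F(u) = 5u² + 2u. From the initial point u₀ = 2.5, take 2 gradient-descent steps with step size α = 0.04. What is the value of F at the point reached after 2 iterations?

4.52392

F′(u) = 10u + 2
Step 1: F′(2.5) = 27; u₁ = 2.5 − 0.04·27 = 1.42
Step 2: F′(1.42) = 16.2; u₂ = 1.42 − 0.04·16.2 = 0.772
F(0.772) = 4.52392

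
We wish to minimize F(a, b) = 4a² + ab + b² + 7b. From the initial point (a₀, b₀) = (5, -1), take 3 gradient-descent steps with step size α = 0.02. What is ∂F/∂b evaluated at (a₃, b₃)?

6.95988

∇F = (8a + b, a + 2b + 7)
(a₁, b₁) = (5, -1) − 0.02·(39, 10) = (4.22, -1.2)
(a₂, b₂) = (4.22, -1.2) − 0.02·(32.56, 8.82) = (3.5688, -1.3764)
(a₃, b₃) = (3.5688, -1.3764) − 0.02·(27.174, 7.816) = (3.02532, -1.53272)
∂F/∂b at (3.02532, -1.53272) = 6.95988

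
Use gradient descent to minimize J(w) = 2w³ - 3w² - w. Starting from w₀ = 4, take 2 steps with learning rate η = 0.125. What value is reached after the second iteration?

-26.23046875

J′(w) = 6w² - 6w - 1
Step 1: J′(4) = 71; w₁ = 4 − 0.125·71 = -4.875
Step 2: J′(-4.875) = 170.84375; w₂ = -4.875 − 0.125·170.84375 = -26.23046875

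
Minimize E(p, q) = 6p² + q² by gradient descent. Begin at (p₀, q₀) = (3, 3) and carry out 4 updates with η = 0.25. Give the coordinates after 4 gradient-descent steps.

∇E = (12p, 2q)
Step 1: at (3, 3), ∇E = (36, 6) → (3, 3) − 0.25·(36, 6) = (-6, 1.5)
Step 2: at (-6, 1.5), ∇E = (-72, 3) → (-6, 1.5) − 0.25·(-72, 3) = (12, 0.75)
Step 3: at (12, 0.75), ∇E = (144, 1.5) → (12, 0.75) − 0.25·(144, 1.5) = (-24, 0.375)
Step 4: at (-24, 0.375), ∇E = (-288, 0.75) → (-24, 0.375) − 0.25·(-288, 0.75) = (48, 0.1875)

(48, 0.1875)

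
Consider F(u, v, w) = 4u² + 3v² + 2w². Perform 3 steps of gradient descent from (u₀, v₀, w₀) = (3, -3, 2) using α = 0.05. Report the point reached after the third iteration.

(0.648, -1.029, 1.024)

∇F = (8u, 6v, 4w)
Step 1: at (3, -3, 2), ∇F = (24, -18, 8) → (3, -3, 2) − 0.05·(24, -18, 8) = (1.8, -2.1, 1.6)
Step 2: at (1.8, -2.1, 1.6), ∇F = (14.4, -12.6, 6.4) → (1.8, -2.1, 1.6) − 0.05·(14.4, -12.6, 6.4) = (1.08, -1.47, 1.28)
Step 3: at (1.08, -1.47, 1.28), ∇F = (8.64, -8.82, 5.12) → (1.08, -1.47, 1.28) − 0.05·(8.64, -8.82, 5.12) = (0.648, -1.029, 1.024)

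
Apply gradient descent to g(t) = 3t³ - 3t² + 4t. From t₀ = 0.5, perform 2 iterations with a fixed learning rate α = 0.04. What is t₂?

g′(t) = 9t² - 6t + 4
Step 1: g′(0.5) = 3.25; t₁ = 0.5 − 0.04·3.25 = 0.37
Step 2: g′(0.37) = 3.0121; t₂ = 0.37 − 0.04·3.0121 = 0.249516

0.249516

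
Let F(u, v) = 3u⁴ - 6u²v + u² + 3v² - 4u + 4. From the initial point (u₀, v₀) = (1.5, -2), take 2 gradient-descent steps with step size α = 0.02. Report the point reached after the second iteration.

∇F = (12u³ - 12uv + 2u - 4, -6u² + 6v)
(u₁, v₁) = (1.5, -2) − 0.02·(75.5, -25.5) = (-0.01, -1.49)
(u₂, v₂) = (-0.01, -1.49) − 0.02·(-4.198812, -8.9406) = (0.07397624, -1.311188)

(0.07397624, -1.311188)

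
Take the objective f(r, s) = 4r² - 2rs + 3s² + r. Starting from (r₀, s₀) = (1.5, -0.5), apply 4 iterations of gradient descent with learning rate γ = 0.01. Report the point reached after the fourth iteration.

∇f = (8r - 2s + 1, -2r + 6s)
Step 1: at (1.5, -0.5), ∇f = (14, -6) → (1.5, -0.5) − 0.01·(14, -6) = (1.36, -0.44)
Step 2: at (1.36, -0.44), ∇f = (12.76, -5.36) → (1.36, -0.44) − 0.01·(12.76, -5.36) = (1.2324, -0.3864)
Step 3: at (1.2324, -0.3864), ∇f = (11.632, -4.7832) → (1.2324, -0.3864) − 0.01·(11.632, -4.7832) = (1.11608, -0.338568)
Step 4: at (1.11608, -0.338568), ∇f = (10.605776, -4.263568) → (1.11608, -0.338568) − 0.01·(10.605776, -4.263568) = (1.01002224, -0.29593232)

(1.01002224, -0.29593232)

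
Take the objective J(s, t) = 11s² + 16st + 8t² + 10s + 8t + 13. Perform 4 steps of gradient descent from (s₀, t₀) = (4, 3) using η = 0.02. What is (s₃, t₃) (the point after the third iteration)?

∇J = (22s + 16t + 10, 16s + 16t + 8)
(s₁, t₁) = (4, 3) − 0.02·(146, 120) = (1.08, 0.6)
(s₂, t₂) = (1.08, 0.6) − 0.02·(43.36, 34.88) = (0.2128, -0.0976)
(s₃, t₃) = (0.2128, -0.0976) − 0.02·(13.12, 9.8432) = (-0.0496, -0.294464)

(-0.0496, -0.294464)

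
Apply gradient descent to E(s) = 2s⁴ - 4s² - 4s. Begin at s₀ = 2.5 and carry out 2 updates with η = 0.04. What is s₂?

E′(s) = 8s³ - 8s - 4
s₁ = 2.5 − 0.04·101 = -1.54
s₂ = -1.54 − 0.04·(-20.898112) = -0.70407552

-0.70407552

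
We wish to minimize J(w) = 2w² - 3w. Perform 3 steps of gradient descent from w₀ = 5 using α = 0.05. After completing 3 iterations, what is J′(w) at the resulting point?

J′(w) = 4w - 3
w₁ = 5 − 0.05·17 = 4.15
w₂ = 4.15 − 0.05·13.6 = 3.47
w₃ = 3.47 − 0.05·10.88 = 2.926
J′(w) at (2.926) = 8.704

8.704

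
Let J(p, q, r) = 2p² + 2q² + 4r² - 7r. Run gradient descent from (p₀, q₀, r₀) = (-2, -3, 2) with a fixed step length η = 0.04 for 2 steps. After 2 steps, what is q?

-2.1168

∇J = (4p, 4q, 8r - 7)
Step 1: at (-2, -3, 2), ∇J = (-8, -12, 9) → (-2, -3, 2) − 0.04·(-8, -12, 9) = (-1.68, -2.52, 1.64)
Step 2: at (-1.68, -2.52, 1.64), ∇J = (-6.72, -10.08, 6.12) → (-1.68, -2.52, 1.64) − 0.04·(-6.72, -10.08, 6.12) = (-1.4112, -2.1168, 1.3952)
q = -2.1168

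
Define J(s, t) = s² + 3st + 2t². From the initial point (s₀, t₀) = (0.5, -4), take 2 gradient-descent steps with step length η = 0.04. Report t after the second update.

∇J = (2s + 3t, 3s + 4t)
(s₁, t₁) = (0.5, -4) − 0.04·(-11, -14.5) = (0.94, -3.42)
(s₂, t₂) = (0.94, -3.42) − 0.04·(-8.38, -10.86) = (1.2752, -2.9856)
t = -2.9856

-2.9856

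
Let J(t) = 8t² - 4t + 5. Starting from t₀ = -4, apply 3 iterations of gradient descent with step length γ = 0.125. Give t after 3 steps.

4.5

J′(t) = 16t - 4
t₁ = -4 − 0.125·(-68) = 4.5
t₂ = 4.5 − 0.125·68 = -4
t₃ = -4 − 0.125·(-68) = 4.5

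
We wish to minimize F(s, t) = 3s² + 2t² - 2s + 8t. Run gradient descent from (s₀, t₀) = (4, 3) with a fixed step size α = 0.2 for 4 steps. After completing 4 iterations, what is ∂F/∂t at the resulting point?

0.032

∇F = (6s - 2, 4t + 8)
Step 1: at (4, 3), ∇F = (22, 20) → (4, 3) − 0.2·(22, 20) = (-0.4, -1)
Step 2: at (-0.4, -1), ∇F = (-4.4, 4) → (-0.4, -1) − 0.2·(-4.4, 4) = (0.48, -1.8)
Step 3: at (0.48, -1.8), ∇F = (0.88, 0.8) → (0.48, -1.8) − 0.2·(0.88, 0.8) = (0.304, -1.96)
Step 4: at (0.304, -1.96), ∇F = (-0.176, 0.16) → (0.304, -1.96) − 0.2·(-0.176, 0.16) = (0.3392, -1.992)
∂F/∂t at (0.3392, -1.992) = 0.032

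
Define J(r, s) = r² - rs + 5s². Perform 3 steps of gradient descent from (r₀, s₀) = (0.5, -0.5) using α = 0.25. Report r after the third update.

-0.1796875

∇J = (2r - s, -r + 10s)
Step 1: at (0.5, -0.5), ∇J = (1.5, -5.5) → (0.5, -0.5) − 0.25·(1.5, -5.5) = (0.125, 0.875)
Step 2: at (0.125, 0.875), ∇J = (-0.625, 8.625) → (0.125, 0.875) − 0.25·(-0.625, 8.625) = (0.28125, -1.28125)
Step 3: at (0.28125, -1.28125), ∇J = (1.84375, -13.09375) → (0.28125, -1.28125) − 0.25·(1.84375, -13.09375) = (-0.1796875, 1.9921875)
r = -0.1796875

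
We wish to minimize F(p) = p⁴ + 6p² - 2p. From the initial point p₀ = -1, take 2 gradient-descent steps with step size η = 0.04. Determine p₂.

F′(p) = 4p³ + 12p - 2
Step 1: F′(-1) = -18; p₁ = -1 − 0.04·(-18) = -0.28
Step 2: F′(-0.28) = -5.447808; p₂ = -0.28 − 0.04·(-5.447808) = -0.06208768

-0.06208768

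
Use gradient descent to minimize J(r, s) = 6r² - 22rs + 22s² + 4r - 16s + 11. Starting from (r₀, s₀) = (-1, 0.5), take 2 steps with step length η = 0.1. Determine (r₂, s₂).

(-5.64, 11.4)

∇J = (12r - 22s + 4, -22r + 44s - 16)
(r₁, s₁) = (-1, 0.5) − 0.1·(-19, 28) = (0.9, -2.3)
(r₂, s₂) = (0.9, -2.3) − 0.1·(65.4, -137) = (-5.64, 11.4)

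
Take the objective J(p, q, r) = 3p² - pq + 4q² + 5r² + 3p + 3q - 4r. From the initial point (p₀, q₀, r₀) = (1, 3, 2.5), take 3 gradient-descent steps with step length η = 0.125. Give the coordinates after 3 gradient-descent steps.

(-0.50390625, -0.41796875, 0.3671875)

∇J = (6p - q + 3, -p + 8q + 3, 10r - 4)
(p₁, q₁, r₁) = (1, 3, 2.5) − 0.125·(6, 26, 21) = (0.25, -0.25, -0.125)
(p₂, q₂, r₂) = (0.25, -0.25, -0.125) − 0.125·(4.75, 0.75, -5.25) = (-0.34375, -0.34375, 0.53125)
(p₃, q₃, r₃) = (-0.34375, -0.34375, 0.53125) − 0.125·(1.28125, 0.59375, 1.3125) = (-0.50390625, -0.41796875, 0.3671875)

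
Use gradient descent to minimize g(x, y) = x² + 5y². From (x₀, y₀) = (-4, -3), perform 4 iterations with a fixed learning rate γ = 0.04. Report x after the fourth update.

-2.86557184

∇g = (2x, 10y)
(x₁, y₁) = (-4, -3) − 0.04·(-8, -30) = (-3.68, -1.8)
(x₂, y₂) = (-3.68, -1.8) − 0.04·(-7.36, -18) = (-3.3856, -1.08)
(x₃, y₃) = (-3.3856, -1.08) − 0.04·(-6.7712, -10.8) = (-3.114752, -0.648)
(x₄, y₄) = (-3.114752, -0.648) − 0.04·(-6.229504, -6.48) = (-2.86557184, -0.3888)
x = -2.86557184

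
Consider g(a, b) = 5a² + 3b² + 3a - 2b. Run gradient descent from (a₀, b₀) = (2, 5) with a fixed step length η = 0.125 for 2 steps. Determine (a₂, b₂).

(-0.15625, 0.625)

∇g = (10a + 3, 6b - 2)
Step 1: at (2, 5), ∇g = (23, 28) → (2, 5) − 0.125·(23, 28) = (-0.875, 1.5)
Step 2: at (-0.875, 1.5), ∇g = (-5.75, 7) → (-0.875, 1.5) − 0.125·(-5.75, 7) = (-0.15625, 0.625)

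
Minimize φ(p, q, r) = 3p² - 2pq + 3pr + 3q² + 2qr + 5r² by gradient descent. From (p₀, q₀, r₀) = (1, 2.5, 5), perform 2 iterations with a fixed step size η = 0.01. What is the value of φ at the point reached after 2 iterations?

112.02935288

∇φ = (6p - 2q + 3r, -2p + 6q + 2r, 3p + 2q + 10r)
Step 1: at (1, 2.5, 5), ∇φ = (16, 23, 58) → (1, 2.5, 5) − 0.01·(16, 23, 58) = (0.84, 2.27, 4.42)
Step 2: at (0.84, 2.27, 4.42), ∇φ = (13.76, 20.78, 51.26) → (0.84, 2.27, 4.42) − 0.01·(13.76, 20.78, 51.26) = (0.7024, 2.0622, 3.9074)
φ(0.7024, 2.0622, 3.9074) = 112.02935288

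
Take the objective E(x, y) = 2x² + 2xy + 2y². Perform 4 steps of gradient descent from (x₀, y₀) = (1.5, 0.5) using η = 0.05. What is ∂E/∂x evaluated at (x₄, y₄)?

2.0967

∇E = (4x + 2y, 2x + 4y)
Step 1: at (1.5, 0.5), ∇E = (7, 5) → (1.5, 0.5) − 0.05·(7, 5) = (1.15, 0.25)
Step 2: at (1.15, 0.25), ∇E = (5.1, 3.3) → (1.15, 0.25) − 0.05·(5.1, 3.3) = (0.895, 0.085)
Step 3: at (0.895, 0.085), ∇E = (3.75, 2.13) → (0.895, 0.085) − 0.05·(3.75, 2.13) = (0.7075, -0.0215)
Step 4: at (0.7075, -0.0215), ∇E = (2.787, 1.329) → (0.7075, -0.0215) − 0.05·(2.787, 1.329) = (0.56815, -0.08795)
∂E/∂x at (0.56815, -0.08795) = 2.0967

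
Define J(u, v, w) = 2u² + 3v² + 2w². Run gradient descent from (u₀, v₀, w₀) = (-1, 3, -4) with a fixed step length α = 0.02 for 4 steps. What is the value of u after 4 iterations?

∇J = (4u, 6v, 4w)
Step 1: at (-1, 3, -4), ∇J = (-4, 18, -16) → (-1, 3, -4) − 0.02·(-4, 18, -16) = (-0.92, 2.64, -3.68)
Step 2: at (-0.92, 2.64, -3.68), ∇J = (-3.68, 15.84, -14.72) → (-0.92, 2.64, -3.68) − 0.02·(-3.68, 15.84, -14.72) = (-0.8464, 2.3232, -3.3856)
Step 3: at (-0.8464, 2.3232, -3.3856), ∇J = (-3.3856, 13.9392, -13.5424) → (-0.8464, 2.3232, -3.3856) − 0.02·(-3.3856, 13.9392, -13.5424) = (-0.778688, 2.044416, -3.114752)
Step 4: at (-0.778688, 2.044416, -3.114752), ∇J = (-3.114752, 12.266496, -12.459008) → (-0.778688, 2.044416, -3.114752) − 0.02·(-3.114752, 12.266496, -12.459008) = (-0.71639296, 1.79908608, -2.86557184)
u = -0.71639296

-0.71639296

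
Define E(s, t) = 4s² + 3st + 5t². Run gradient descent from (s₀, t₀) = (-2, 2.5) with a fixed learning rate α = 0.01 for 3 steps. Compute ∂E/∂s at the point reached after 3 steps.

∇E = (8s + 3t, 3s + 10t)
(s₁, t₁) = (-2, 2.5) − 0.01·(-8.5, 19) = (-1.915, 2.31)
(s₂, t₂) = (-1.915, 2.31) − 0.01·(-8.39, 17.355) = (-1.8311, 2.13645)
(s₃, t₃) = (-1.8311, 2.13645) − 0.01·(-8.23945, 15.8712) = (-1.7487055, 1.977738)
∂E/∂s at (-1.7487055, 1.977738) = -8.05643

-8.05643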